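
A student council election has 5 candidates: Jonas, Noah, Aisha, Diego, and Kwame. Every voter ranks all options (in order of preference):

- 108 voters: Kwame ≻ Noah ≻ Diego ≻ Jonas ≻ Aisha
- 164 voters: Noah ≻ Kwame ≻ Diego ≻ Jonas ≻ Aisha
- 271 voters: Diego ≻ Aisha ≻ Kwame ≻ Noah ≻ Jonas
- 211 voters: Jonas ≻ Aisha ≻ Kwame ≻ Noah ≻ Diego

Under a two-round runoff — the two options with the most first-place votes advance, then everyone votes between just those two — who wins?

Diego

Round 1 first-place votes: Jonas 211, Noah 164, Aisha 0, Diego 271, Kwame 108.
Diego and Jonas advance.
Runoff: Diego is preferred to Jonas by 543 voters; Jonas by 211.
Diego wins the runoff.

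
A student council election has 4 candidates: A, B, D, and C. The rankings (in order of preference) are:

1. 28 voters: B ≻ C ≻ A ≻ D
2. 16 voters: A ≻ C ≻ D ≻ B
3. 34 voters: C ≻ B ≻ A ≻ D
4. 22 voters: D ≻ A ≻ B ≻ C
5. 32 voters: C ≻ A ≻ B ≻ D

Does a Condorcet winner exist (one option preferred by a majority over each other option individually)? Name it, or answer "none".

C

C vs A: 94–38 for C.
C vs B: 82–50 for C.
C vs D: 110–22 for C.
C beats every other option head-to-head.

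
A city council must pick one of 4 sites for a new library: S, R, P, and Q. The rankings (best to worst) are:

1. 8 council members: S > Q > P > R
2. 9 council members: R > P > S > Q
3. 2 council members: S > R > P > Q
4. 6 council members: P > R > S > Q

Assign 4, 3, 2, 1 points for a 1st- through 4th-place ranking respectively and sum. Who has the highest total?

P

S: 8·4 + 9·2 + 2·4 + 6·2 = 70
R: 8·1 + 9·4 + 2·3 + 6·3 = 68
P: 8·2 + 9·3 + 2·2 + 6·4 = 71
Q: 8·3 + 9·1 + 2·1 + 6·1 = 41
P has the highest Borda score (71).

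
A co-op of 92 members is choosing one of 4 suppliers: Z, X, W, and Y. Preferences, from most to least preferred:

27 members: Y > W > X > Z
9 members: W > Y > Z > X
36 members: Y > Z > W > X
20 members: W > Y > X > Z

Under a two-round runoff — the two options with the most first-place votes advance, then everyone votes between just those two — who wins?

Round 1 first-place votes: Z 0, X 0, W 29, Y 63.
Y and W advance.
Runoff: Y is preferred to W by 63 voters; W by 29.
Y wins the runoff.

Y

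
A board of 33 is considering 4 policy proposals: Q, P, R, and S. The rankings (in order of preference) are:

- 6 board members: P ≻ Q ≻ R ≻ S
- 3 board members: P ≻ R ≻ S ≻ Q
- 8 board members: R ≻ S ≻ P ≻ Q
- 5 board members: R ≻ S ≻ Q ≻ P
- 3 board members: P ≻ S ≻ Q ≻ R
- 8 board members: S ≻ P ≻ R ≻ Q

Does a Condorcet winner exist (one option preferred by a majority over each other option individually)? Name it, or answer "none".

none

Checking pairwise contests:
P beats Q 28–5.
S beats P 21–12.
P beats R 20–13.
R beats S 22–11.
Every option loses at least one head-to-head, so there is no Condorcet winner.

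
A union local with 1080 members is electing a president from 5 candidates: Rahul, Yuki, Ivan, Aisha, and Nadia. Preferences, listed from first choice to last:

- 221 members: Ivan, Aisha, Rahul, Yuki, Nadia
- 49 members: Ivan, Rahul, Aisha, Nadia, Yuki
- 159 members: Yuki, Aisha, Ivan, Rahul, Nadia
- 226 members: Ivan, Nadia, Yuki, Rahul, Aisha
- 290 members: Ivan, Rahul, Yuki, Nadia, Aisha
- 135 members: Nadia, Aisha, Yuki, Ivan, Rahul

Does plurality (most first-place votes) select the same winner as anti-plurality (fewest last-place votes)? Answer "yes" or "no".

yes

Plurality — first-place votes: Rahul 0, Yuki 159, Ivan 786, Aisha 0, Nadia 135. Winner: Ivan.
Anti-plurality — last-place votes: Rahul 135, Yuki 49, Ivan 0, Aisha 516, Nadia 380. Winner: Ivan.
The two methods agree.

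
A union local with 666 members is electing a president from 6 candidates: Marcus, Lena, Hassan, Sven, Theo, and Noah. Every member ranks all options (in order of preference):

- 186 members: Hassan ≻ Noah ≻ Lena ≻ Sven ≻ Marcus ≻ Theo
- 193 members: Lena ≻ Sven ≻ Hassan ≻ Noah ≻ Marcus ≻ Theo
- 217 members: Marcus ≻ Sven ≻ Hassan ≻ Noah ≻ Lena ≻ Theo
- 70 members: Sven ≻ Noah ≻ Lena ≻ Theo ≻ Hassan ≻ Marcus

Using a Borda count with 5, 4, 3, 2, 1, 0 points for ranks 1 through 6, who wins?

Marcus: 186·1 + 193·1 + 217·5 + 70·0 = 1464
Lena: 186·3 + 193·5 + 217·1 + 70·3 = 1950
Hassan: 186·5 + 193·3 + 217·3 + 70·1 = 2230
Sven: 186·2 + 193·4 + 217·4 + 70·5 = 2362
Theo: 186·0 + 193·0 + 217·0 + 70·2 = 140
Noah: 186·4 + 193·2 + 217·2 + 70·4 = 1844
Sven has the highest Borda score (2362).

Sven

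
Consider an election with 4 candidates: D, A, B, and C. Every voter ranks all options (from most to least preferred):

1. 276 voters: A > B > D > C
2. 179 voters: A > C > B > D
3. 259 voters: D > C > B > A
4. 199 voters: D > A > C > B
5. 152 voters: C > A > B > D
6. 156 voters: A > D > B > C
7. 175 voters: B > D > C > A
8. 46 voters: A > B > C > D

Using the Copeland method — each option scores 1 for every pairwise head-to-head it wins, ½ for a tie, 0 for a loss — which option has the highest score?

A

D: beats C; loses to A and B → score 1.
A: beats D, B, and C → score 3.
B: beats D; loses to A and C → score 1.
C: beats B; loses to D and A → score 1.
A has the best pairwise record.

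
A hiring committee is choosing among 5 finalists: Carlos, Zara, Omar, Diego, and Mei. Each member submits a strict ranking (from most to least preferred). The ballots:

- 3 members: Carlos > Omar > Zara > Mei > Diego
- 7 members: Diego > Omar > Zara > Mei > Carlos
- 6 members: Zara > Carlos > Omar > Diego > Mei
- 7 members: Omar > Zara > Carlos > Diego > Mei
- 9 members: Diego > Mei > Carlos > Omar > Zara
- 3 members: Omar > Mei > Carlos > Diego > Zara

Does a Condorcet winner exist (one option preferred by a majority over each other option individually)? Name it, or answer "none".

Checking pairwise contests:
Zara beats Carlos 20–15.
Omar beats Zara 29–6.
Carlos beats Omar 18–17.
Carlos beats Diego 19–16.
Zara beats Mei 23–12.
Every option loses at least one head-to-head, so there is no Condorcet winner.

none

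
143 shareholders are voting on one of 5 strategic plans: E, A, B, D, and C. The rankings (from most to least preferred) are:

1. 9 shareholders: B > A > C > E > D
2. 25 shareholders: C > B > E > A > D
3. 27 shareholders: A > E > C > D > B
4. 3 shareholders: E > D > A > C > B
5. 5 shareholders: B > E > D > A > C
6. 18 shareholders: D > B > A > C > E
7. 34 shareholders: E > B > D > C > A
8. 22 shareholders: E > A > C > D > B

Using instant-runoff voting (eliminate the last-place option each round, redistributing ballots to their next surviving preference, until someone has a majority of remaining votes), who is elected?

Round 1: E 59, A 27, B 14, D 18, C 25. Eliminate B.
Round 2: E 64, A 36, D 18, C 25. Eliminate D.
Round 3: E 64, A 54, C 25. Eliminate C.
Round 4: E 89, A 54. E has a majority.

E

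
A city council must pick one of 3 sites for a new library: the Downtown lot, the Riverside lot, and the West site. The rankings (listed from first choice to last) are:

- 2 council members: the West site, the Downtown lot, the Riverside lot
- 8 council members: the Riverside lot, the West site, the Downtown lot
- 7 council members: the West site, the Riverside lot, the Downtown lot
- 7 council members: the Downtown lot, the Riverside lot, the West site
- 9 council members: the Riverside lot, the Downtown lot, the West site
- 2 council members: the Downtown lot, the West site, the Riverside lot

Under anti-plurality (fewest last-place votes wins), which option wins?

the Riverside lot

Last-place votes: the Downtown lot 15, the Riverside lot 4, the West site 16.
the Riverside lot is ranked last by the fewest voters, so the Riverside lot wins.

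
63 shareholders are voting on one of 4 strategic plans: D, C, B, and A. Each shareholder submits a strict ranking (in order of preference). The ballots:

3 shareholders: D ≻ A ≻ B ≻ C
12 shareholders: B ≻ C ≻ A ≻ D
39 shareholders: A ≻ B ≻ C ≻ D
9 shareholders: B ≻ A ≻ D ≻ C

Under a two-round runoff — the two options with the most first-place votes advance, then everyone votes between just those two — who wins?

A

Round 1 first-place votes: D 3, C 0, B 21, A 39.
A and B advance.
Runoff: A is preferred to B by 42 voters; B by 21.
A wins the runoff.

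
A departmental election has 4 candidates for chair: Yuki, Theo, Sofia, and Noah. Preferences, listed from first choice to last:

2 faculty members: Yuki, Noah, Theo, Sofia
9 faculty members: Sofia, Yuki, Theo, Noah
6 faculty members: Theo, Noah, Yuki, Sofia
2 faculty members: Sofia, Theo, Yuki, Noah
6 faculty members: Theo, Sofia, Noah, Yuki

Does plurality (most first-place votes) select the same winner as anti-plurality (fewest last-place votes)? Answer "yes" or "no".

Plurality — first-place votes: Yuki 2, Theo 12, Sofia 11, Noah 0. Winner: Theo.
Anti-plurality — last-place votes: Yuki 6, Theo 0, Sofia 8, Noah 11. Winner: Theo.
The two methods agree.

yes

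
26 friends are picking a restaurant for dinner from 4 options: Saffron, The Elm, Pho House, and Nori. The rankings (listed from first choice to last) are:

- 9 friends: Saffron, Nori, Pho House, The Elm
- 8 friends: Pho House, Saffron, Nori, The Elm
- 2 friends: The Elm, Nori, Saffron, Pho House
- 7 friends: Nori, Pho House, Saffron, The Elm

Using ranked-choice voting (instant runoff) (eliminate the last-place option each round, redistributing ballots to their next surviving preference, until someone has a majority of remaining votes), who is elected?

Round 1: Saffron 9, The Elm 2, Pho House 8, Nori 7. Eliminate The Elm.
Round 2: Saffron 9, Pho House 8, Nori 9. Eliminate Pho House.
Round 3: Saffron 17, Nori 9. Saffron has a majority.

Saffron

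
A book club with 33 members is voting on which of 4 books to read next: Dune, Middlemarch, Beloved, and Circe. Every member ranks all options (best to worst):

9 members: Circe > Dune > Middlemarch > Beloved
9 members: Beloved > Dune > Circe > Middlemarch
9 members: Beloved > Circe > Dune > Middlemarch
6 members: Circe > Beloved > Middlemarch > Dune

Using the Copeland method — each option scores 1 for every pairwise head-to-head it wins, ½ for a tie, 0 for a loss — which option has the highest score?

Dune: beats Middlemarch; loses to Beloved and Circe → score 1.
Middlemarch: loses to Dune, Beloved, and Circe → score 0.
Beloved: beats Dune, Middlemarch, and Circe → score 3.
Circe: beats Dune and Middlemarch; loses to Beloved → score 2.
Beloved has the best pairwise record.

Beloved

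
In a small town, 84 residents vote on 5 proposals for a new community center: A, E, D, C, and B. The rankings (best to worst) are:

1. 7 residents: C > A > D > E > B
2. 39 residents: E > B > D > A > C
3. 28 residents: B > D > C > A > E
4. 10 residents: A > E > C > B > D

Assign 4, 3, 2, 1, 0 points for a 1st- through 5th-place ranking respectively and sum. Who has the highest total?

A: 7·3 + 39·1 + 28·1 + 10·4 = 128
E: 7·1 + 39·4 + 28·0 + 10·3 = 193
D: 7·2 + 39·2 + 28·3 + 10·0 = 176
C: 7·4 + 39·0 + 28·2 + 10·2 = 104
B: 7·0 + 39·3 + 28·4 + 10·1 = 239
B has the highest Borda score (239).

B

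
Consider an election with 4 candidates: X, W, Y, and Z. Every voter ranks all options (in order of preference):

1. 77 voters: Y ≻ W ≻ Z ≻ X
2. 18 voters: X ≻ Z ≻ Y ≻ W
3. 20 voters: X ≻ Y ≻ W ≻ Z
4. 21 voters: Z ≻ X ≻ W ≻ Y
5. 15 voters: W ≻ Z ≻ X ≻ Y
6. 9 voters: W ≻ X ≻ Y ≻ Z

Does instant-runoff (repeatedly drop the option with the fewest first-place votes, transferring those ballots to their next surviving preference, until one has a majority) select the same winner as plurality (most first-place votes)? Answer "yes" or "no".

Instant-runoff — R1 X 38, W 24, Y 77, Z 21 (Z out); R2 X 59, W 24, Y 77 (W out); R3 X 83, Y 77 (X winner). Winner: X.
Plurality — first-place votes: X 38, W 24, Y 77, Z 21. Winner: Y.
The two methods disagree.

no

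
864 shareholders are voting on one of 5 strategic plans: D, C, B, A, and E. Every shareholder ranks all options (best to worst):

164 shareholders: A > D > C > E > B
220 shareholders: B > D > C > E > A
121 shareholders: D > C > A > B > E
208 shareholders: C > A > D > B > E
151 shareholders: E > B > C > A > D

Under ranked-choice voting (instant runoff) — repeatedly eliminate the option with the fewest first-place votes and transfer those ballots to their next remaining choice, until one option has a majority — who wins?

Round 1: D 121, C 208, B 220, A 164, E 151. Eliminate D.
Round 2: C 329, B 220, A 164, E 151. Eliminate E.
Round 3: C 329, B 371, A 164. Eliminate A.
Round 4: C 493, B 371. C has a majority.

C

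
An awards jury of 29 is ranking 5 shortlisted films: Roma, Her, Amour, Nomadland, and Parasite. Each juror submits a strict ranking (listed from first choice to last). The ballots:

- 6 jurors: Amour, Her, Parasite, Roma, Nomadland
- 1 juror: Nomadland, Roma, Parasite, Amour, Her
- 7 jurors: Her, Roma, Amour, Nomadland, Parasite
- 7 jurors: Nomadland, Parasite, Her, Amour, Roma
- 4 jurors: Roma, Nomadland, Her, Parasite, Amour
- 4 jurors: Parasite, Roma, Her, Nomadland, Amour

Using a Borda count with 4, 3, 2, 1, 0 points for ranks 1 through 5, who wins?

Roma: 6·1 + 1·3 + 7·3 + 7·0 + 4·4 + 4·3 = 58
Her: 6·3 + 1·0 + 7·4 + 7·2 + 4·2 + 4·2 = 76
Amour: 6·4 + 1·1 + 7·2 + 7·1 + 4·0 + 4·0 = 46
Nomadland: 6·0 + 1·4 + 7·1 + 7·4 + 4·3 + 4·1 = 55
Parasite: 6·2 + 1·2 + 7·0 + 7·3 + 4·1 + 4·4 = 55
Her has the highest Borda score (76).

Her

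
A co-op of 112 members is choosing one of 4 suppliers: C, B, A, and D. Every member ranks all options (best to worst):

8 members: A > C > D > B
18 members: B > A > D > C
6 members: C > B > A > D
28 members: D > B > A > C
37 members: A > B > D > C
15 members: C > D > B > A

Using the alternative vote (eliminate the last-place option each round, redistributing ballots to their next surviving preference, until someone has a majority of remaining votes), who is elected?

Round 1: C 21, B 18, A 45, D 28. Eliminate B.
Round 2: C 21, A 63, D 28. A has a majority.

A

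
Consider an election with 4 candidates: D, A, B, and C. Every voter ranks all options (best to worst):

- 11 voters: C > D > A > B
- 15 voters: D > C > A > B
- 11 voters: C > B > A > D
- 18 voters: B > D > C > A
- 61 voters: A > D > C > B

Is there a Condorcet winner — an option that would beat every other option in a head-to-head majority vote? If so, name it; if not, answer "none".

A vs D: 72–44 for A.
A vs B: 87–29 for A.
A vs C: 61–55 for A.
A beats every other option head-to-head.

A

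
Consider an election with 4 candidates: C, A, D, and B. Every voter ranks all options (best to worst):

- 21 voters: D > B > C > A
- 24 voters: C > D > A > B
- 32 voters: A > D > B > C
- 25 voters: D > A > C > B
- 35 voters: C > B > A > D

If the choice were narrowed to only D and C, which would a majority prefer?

D

Voters preferring D to C: 78; preferring C to D: 59.
D wins the head-to-head.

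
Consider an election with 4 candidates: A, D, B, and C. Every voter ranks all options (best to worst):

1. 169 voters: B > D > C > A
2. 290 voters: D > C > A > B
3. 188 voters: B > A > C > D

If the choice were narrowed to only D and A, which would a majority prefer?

Voters preferring D to A: 459; preferring A to D: 188.
D wins the head-to-head.

D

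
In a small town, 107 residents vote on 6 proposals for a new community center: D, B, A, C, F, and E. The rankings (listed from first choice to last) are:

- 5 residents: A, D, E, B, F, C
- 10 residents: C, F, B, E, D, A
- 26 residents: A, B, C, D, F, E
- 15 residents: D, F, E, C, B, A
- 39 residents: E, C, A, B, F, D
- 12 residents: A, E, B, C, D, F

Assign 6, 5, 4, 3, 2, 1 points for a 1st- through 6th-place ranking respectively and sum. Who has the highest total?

D: 5·5 + 10·2 + 26·3 + 15·6 + 39·1 + 12·2 = 276
B: 5·3 + 10·4 + 26·5 + 15·2 + 39·3 + 12·4 = 380
A: 5·6 + 10·1 + 26·6 + 15·1 + 39·4 + 12·6 = 439
C: 5·1 + 10·6 + 26·4 + 15·3 + 39·5 + 12·3 = 445
F: 5·2 + 10·5 + 26·2 + 15·5 + 39·2 + 12·1 = 277
E: 5·4 + 10·3 + 26·1 + 15·4 + 39·6 + 12·5 = 430
C has the highest Borda score (445).

C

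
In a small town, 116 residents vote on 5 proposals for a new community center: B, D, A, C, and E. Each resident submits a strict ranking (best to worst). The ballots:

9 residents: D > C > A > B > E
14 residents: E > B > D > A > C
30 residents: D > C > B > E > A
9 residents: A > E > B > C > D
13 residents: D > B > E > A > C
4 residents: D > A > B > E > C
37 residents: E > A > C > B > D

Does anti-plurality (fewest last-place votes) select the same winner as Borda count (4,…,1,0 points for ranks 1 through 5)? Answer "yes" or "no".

no

Anti-plurality — last-place votes: B 0, D 46, A 30, C 31, E 9. Winner: B.
Borda — scores: B 213, D 252, A 204, C 200, E 291. Winner: E.
The two methods disagree.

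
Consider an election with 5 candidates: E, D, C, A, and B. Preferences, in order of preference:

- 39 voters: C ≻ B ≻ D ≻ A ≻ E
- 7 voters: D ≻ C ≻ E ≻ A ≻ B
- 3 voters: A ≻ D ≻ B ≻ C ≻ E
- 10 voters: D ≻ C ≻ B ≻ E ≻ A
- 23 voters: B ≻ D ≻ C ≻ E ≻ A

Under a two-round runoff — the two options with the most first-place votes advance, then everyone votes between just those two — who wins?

Round 1 first-place votes: E 0, D 17, C 39, A 3, B 23.
C and B advance.
Runoff: C is preferred to B by 56 voters; B by 26.
C wins the runoff.

C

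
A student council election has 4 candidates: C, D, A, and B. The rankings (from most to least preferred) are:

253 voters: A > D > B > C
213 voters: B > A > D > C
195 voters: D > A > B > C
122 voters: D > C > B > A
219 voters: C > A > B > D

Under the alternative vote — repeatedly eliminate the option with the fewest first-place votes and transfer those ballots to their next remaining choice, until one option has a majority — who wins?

A

Round 1: C 219, D 317, A 253, B 213. Eliminate B.
Round 2: C 219, D 317, A 466. Eliminate C.
Round 3: D 317, A 685. A has a majority.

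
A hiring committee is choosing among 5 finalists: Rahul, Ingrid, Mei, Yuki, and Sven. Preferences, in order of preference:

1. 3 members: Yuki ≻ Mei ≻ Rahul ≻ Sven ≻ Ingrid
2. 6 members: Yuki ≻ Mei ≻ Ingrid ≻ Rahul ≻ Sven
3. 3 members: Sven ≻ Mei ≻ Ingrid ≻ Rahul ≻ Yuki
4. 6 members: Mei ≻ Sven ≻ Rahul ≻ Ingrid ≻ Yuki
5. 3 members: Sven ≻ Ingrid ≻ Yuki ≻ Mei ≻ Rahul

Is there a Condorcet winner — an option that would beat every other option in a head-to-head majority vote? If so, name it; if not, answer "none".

Checking pairwise contests:
Ingrid beats Rahul 12–9.
Mei beats Ingrid 18–3.
Yuki beats Mei 12–9.
Ingrid beats Yuki 12–9.
Mei beats Sven 15–6.
Every option loses at least one head-to-head, so there is no Condorcet winner.

none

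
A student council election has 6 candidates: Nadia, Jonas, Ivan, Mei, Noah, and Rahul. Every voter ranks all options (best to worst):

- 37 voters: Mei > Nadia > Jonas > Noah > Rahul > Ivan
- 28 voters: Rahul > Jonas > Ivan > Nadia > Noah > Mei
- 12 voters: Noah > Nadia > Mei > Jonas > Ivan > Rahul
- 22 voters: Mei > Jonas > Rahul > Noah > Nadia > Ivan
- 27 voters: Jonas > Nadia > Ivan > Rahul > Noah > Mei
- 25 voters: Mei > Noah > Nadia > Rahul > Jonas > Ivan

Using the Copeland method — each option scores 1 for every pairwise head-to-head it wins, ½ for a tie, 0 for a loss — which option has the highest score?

Nadia: beats Ivan, Noah, and Rahul; loses to Jonas and Mei → score 3.
Jonas: beats Nadia, Ivan, Noah, and Rahul; loses to Mei → score 4.
Ivan: loses to Nadia, Jonas, Mei, Noah, and Rahul → score 0.
Mei: beats Nadia, Jonas, Ivan, Noah, and Rahul → score 5.
Noah: beats Ivan; loses to Nadia, Jonas, Mei, and Rahul → score 1.
Rahul: beats Ivan and Noah; loses to Nadia, Jonas, and Mei → score 2.
Mei has the best pairwise record.

Mei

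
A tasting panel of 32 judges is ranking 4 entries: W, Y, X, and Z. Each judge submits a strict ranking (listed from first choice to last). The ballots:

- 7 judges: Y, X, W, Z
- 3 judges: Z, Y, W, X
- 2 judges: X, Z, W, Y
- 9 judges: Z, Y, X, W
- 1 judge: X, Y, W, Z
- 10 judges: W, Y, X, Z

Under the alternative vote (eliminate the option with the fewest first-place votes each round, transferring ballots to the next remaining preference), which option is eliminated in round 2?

Y

Round 1: W 10, Y 7, X 3, Z 12. Eliminate X.
Round 2: W 10, Y 8, Z 14. Eliminate Y.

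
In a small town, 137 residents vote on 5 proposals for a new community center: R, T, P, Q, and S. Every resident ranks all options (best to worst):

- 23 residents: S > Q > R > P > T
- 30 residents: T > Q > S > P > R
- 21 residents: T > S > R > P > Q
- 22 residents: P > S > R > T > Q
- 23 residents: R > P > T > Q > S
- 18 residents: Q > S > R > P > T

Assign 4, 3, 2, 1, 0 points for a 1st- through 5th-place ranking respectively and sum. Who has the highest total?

R: 23·2 + 30·0 + 21·2 + 22·2 + 23·4 + 18·2 = 260
T: 23·0 + 30·4 + 21·4 + 22·1 + 23·2 + 18·0 = 272
P: 23·1 + 30·1 + 21·1 + 22·4 + 23·3 + 18·1 = 249
Q: 23·3 + 30·3 + 21·0 + 22·0 + 23·1 + 18·4 = 254
S: 23·4 + 30·2 + 21·3 + 22·3 + 23·0 + 18·3 = 335
S has the highest Borda score (335).

S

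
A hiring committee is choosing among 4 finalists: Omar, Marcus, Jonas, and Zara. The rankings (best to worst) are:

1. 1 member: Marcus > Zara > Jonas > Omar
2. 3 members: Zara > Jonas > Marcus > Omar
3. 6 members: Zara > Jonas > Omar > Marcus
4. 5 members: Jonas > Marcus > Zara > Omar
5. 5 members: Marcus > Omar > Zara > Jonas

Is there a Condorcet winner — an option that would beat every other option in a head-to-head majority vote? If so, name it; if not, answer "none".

Checking pairwise contests:
Marcus beats Omar 14–6.
Jonas beats Marcus 14–6.
Zara beats Jonas 15–5.
Marcus beats Zara 11–9.
Every option loses at least one head-to-head, so there is no Condorcet winner.

none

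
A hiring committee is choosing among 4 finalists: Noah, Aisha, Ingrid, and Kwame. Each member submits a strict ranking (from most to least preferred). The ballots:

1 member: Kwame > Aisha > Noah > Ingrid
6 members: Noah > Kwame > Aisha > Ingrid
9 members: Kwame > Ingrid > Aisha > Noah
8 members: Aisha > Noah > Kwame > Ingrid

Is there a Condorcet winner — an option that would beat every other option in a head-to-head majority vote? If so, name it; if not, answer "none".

Checking pairwise contests:
Aisha beats Noah 18–6.
Kwame beats Aisha 16–8.
Noah beats Ingrid 15–9.
Noah beats Kwame 14–10.
Every option loses at least one head-to-head, so there is no Condorcet winner.

none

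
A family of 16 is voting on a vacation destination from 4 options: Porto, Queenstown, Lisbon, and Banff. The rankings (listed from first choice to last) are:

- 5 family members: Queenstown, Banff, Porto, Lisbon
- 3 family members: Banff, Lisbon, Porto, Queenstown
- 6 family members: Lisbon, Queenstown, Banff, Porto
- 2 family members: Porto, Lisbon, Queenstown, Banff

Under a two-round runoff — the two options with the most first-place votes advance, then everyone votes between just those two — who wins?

Round 1 first-place votes: Porto 2, Queenstown 5, Lisbon 6, Banff 3.
Lisbon and Queenstown advance.
Runoff: Lisbon is preferred to Queenstown by 11 voters; Queenstown by 5.
Lisbon wins the runoff.

Lisbon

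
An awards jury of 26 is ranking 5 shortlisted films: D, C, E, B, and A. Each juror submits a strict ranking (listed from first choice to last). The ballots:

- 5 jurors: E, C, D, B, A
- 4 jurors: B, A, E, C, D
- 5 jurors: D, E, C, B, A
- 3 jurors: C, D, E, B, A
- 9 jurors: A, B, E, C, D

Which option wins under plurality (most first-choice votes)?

First-place votes: D 5, C 3, E 5, B 4, A 9.
A has the most first-place votes.

A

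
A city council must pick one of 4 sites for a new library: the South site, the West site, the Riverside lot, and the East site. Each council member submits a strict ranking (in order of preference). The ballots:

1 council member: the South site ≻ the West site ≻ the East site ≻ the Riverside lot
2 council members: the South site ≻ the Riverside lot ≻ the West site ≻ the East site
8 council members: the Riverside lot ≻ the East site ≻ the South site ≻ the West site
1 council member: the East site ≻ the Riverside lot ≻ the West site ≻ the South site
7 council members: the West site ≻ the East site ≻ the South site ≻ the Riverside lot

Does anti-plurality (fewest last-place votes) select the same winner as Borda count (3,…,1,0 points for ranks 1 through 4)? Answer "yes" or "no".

no

Anti-plurality — last-place votes: the South site 1, the West site 8, the Riverside lot 8, the East site 2. Winner: the South site.
Borda — scores: the South site 24, the West site 26, the Riverside lot 30, the East site 34. Winner: the East site.
The two methods disagree.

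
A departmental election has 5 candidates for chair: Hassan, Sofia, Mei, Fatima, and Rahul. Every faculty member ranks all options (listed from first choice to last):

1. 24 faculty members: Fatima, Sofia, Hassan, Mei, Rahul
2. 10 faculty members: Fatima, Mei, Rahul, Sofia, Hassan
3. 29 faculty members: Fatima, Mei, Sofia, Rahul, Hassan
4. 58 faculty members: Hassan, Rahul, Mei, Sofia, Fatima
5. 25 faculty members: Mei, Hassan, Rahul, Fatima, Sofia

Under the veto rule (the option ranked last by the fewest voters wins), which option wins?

Mei

Last-place votes: Hassan 39, Sofia 25, Mei 0, Fatima 58, Rahul 24.
Mei is ranked last by the fewest voters, so Mei wins.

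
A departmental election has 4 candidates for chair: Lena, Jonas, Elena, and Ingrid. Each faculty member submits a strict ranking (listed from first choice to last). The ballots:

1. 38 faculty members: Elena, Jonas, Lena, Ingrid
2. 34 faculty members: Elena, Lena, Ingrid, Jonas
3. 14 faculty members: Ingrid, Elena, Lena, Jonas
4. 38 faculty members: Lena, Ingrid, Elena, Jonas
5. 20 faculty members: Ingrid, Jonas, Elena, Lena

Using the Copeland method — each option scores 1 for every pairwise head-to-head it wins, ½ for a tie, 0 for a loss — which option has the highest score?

Lena: beats Jonas and Ingrid; loses to Elena → score 2.
Jonas: loses to Lena, Elena, and Ingrid → score 0.
Elena: beats Lena and Jonas; ties Ingrid → score 2.5.
Ingrid: beats Jonas; ties Elena; loses to Lena → score 1.5.
Elena has the best pairwise record.

Elena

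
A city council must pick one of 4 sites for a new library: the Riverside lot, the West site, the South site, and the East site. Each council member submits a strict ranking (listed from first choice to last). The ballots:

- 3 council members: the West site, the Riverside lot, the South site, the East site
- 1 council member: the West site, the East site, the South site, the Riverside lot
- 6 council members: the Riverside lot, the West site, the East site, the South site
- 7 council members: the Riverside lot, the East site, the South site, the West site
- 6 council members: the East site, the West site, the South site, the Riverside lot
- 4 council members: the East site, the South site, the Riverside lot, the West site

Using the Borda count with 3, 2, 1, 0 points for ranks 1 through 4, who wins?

the East site

the Riverside lot: 3·2 + 1·0 + 6·3 + 7·3 + 6·0 + 4·1 = 49
the West site: 3·3 + 1·3 + 6·2 + 7·0 + 6·2 + 4·0 = 36
the South site: 3·1 + 1·1 + 6·0 + 7·1 + 6·1 + 4·2 = 25
the East site: 3·0 + 1·2 + 6·1 + 7·2 + 6·3 + 4·3 = 52
the East site has the highest Borda score (52).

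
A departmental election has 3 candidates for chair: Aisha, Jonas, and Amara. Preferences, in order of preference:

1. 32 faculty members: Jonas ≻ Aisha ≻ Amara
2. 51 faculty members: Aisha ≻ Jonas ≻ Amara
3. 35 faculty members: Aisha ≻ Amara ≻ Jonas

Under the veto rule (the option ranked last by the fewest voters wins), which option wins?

Last-place votes: Aisha 0, Jonas 35, Amara 83.
Aisha is ranked last by the fewest voters, so Aisha wins.

Aisha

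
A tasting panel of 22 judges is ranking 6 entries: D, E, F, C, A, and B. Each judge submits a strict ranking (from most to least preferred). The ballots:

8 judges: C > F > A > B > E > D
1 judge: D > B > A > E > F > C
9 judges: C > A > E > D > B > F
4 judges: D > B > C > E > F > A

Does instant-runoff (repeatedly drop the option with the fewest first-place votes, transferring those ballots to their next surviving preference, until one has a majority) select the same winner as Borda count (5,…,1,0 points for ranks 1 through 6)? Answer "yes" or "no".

yes

Instant-runoff — R1 D 5, E 0, F 0, C 17, A 0, B 0 (C winner). Winner: C.
Borda — scores: D 43, E 45, F 37, C 97, A 63, B 45. Winner: C.
The two methods agree.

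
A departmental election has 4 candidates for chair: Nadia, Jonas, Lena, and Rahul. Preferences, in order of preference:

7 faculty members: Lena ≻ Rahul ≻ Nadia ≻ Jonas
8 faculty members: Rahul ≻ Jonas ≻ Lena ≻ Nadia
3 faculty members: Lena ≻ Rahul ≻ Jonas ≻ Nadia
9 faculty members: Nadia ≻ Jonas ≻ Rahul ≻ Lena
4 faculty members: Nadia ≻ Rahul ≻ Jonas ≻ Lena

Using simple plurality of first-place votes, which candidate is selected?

Nadia

First-place votes: Nadia 13, Jonas 0, Lena 10, Rahul 8.
Nadia has the most first-place votes.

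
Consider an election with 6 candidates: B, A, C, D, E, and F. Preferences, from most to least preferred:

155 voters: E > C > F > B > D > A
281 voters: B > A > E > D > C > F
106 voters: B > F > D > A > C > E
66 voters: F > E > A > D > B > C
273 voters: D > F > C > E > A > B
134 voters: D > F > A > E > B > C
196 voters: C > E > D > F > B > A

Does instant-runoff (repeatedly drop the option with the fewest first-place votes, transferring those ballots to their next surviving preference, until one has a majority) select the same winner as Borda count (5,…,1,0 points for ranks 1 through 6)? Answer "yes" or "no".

Instant-runoff — R1 B 387, A 0, C 196, D 407, E 155, F 66 (A out); R2 B 387, C 196, D 407, E 155, F 66 (F out); R3 B 387, C 196, D 407, E 221 (C out); R4 B 387, D 407, E 417 (B out); R5 D 513, E 698 (E winner). Winner: E.
Borda — scores: B 2641, A 2209, C 2806, D 3790, E 3480, F 3239. Winner: D.
The two methods disagree.

no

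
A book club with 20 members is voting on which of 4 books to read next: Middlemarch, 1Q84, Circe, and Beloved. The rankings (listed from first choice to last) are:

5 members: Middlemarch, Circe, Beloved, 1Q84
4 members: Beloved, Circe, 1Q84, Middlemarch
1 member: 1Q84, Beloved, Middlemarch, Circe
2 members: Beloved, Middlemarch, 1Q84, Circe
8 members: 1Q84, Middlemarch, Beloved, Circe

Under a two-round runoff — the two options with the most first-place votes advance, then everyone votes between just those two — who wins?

Round 1 first-place votes: Middlemarch 5, 1Q84 9, Circe 0, Beloved 6.
1Q84 and Beloved advance.
Runoff: 1Q84 is preferred to Beloved by 9 voters; Beloved by 11.
Beloved wins the runoff.

Beloved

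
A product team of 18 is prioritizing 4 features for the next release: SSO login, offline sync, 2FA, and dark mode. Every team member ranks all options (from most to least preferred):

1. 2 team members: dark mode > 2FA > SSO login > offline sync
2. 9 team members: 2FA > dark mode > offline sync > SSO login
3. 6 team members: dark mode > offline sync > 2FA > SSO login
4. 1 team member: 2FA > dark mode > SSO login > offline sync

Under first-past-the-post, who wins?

First-place votes: SSO login 0, offline sync 0, 2FA 10, dark mode 8.
2FA has the most first-place votes.

2FA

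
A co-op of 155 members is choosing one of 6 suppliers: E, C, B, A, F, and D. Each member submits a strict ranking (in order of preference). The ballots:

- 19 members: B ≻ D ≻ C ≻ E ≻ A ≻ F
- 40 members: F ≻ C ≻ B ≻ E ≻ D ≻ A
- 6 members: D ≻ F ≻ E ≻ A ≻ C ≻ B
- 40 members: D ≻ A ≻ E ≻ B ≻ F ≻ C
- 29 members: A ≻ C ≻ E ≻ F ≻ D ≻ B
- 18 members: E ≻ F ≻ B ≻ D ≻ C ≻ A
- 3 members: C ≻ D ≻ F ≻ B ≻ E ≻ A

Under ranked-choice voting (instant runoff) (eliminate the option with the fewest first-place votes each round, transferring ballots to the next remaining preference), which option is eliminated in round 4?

A

Round 1: E 18, C 3, B 19, A 29, F 40, D 46. Eliminate C.
Round 2: E 18, B 19, A 29, F 40, D 49. Eliminate E.
Round 3: B 19, A 29, F 58, D 49. Eliminate B.
Round 4: A 29, F 58, D 68. Eliminate A.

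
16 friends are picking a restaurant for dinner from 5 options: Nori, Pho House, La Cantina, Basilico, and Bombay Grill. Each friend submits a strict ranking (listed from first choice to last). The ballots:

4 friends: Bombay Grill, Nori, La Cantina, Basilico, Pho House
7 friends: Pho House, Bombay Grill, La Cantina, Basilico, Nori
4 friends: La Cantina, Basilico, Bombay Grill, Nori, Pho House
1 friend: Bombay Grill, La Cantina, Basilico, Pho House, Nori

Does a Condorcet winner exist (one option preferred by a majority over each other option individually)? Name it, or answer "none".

Bombay Grill

Bombay Grill vs Nori: 16–0 for Bombay Grill.
Bombay Grill vs Pho House: 9–7 for Bombay Grill.
Bombay Grill vs La Cantina: 12–4 for Bombay Grill.
Bombay Grill vs Basilico: 12–4 for Bombay Grill.
Bombay Grill beats every other option head-to-head.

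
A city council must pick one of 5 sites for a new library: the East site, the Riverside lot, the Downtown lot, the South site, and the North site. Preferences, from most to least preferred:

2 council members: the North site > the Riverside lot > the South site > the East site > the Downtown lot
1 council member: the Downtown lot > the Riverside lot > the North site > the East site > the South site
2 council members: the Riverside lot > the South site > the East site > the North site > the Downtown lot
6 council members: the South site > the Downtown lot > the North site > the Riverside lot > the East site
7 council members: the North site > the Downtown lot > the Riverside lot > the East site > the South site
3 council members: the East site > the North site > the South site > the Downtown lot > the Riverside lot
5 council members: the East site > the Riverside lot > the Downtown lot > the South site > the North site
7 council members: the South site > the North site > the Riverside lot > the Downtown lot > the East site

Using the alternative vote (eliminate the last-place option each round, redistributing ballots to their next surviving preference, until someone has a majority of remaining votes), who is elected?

Round 1: the East site 8, the Riverside lot 2, the Downtown lot 1, the South site 13, the North site 9. Eliminate the Downtown lot.
Round 2: the East site 8, the Riverside lot 3, the South site 13, the North site 9. Eliminate the Riverside lot.
Round 3: the East site 8, the South site 15, the North site 10. Eliminate the East site.
Round 4: the South site 20, the North site 13. The South site has a majority.

the South site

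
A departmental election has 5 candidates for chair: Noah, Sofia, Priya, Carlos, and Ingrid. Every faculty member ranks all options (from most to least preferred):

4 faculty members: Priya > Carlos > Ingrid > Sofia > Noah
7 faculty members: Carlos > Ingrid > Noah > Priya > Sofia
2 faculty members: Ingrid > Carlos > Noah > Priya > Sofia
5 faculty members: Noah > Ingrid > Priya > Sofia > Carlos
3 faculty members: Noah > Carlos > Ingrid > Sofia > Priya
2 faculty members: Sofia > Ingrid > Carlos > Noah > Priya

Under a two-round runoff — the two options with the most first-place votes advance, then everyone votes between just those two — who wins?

Carlos

Round 1 first-place votes: Noah 8, Sofia 2, Priya 4, Carlos 7, Ingrid 2.
Noah and Carlos advance.
Runoff: Noah is preferred to Carlos by 8 voters; Carlos by 15.
Carlos wins the runoff.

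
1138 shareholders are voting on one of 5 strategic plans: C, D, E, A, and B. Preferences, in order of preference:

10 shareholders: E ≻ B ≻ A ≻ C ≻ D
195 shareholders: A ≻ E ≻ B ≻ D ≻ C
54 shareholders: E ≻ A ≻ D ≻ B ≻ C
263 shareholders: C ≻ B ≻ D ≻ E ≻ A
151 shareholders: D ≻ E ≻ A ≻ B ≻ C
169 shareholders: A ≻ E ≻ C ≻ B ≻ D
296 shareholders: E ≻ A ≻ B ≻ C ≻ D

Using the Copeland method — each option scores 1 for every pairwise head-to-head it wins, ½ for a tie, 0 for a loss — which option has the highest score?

E

C: beats D; loses to E, A, and B → score 1.
D: loses to C, E, A, and B → score 0.
E: beats C, D, A, and B → score 4.
A: beats C, D, and B; loses to E → score 3.
B: beats C and D; loses to E and A → score 2.
E has the best pairwise record.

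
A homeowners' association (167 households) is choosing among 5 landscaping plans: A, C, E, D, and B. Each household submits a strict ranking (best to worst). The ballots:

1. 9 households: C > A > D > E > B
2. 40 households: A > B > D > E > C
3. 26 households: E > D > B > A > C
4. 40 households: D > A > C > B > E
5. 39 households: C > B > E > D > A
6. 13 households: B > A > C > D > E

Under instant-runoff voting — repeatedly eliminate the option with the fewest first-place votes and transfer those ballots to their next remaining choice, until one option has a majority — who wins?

D

Round 1: A 40, C 48, E 26, D 40, B 13. Eliminate B.
Round 2: A 53, C 48, E 26, D 40. Eliminate E.
Round 3: A 53, C 48, D 66. Eliminate C.
Round 4: A 62, D 105. D has a majority.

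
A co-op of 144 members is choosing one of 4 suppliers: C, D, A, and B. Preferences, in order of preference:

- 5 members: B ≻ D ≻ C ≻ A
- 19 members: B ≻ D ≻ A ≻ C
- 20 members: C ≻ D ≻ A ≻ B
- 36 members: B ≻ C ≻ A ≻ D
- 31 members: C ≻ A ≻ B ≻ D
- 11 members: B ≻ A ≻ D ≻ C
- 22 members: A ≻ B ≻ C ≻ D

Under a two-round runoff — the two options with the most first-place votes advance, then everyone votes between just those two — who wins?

Round 1 first-place votes: C 51, D 0, A 22, B 71.
B and C advance.
Runoff: B is preferred to C by 93 voters; C by 51.
B wins the runoff.

B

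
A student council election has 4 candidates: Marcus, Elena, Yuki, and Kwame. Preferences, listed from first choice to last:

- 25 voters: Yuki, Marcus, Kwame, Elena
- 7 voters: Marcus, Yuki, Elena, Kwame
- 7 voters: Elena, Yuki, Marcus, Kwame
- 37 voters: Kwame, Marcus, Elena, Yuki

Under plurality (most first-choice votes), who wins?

First-place votes: Marcus 7, Elena 7, Yuki 25, Kwame 37.
Kwame has the most first-place votes.

Kwame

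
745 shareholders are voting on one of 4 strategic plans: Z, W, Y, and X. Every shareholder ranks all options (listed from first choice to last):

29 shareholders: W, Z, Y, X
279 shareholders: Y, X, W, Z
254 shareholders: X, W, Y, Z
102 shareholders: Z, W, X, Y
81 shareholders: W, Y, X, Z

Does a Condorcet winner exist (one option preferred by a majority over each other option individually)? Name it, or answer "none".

Checking pairwise contests:
W beats Z 643–102.
X beats W 533–212.
W beats Y 466–279.
Y beats X 389–356.
Every option loses at least one head-to-head, so there is no Condorcet winner.

none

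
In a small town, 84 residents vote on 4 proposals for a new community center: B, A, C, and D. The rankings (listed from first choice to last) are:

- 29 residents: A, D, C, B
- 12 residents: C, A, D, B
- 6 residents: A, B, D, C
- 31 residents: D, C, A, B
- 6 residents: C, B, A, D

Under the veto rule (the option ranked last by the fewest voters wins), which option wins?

A

Last-place votes: B 72, A 0, C 6, D 6.
A is ranked last by the fewest voters, so A wins.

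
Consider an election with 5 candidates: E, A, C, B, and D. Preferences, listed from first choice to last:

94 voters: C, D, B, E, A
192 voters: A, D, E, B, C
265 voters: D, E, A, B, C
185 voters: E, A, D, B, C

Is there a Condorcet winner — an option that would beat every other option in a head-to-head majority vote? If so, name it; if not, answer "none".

none

Checking pairwise contests:
D beats E 551–185.
E beats A 544–192.
E beats C 642–94.
E beats B 642–94.
A beats D 377–359.
Every option loses at least one head-to-head, so there is no Condorcet winner.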